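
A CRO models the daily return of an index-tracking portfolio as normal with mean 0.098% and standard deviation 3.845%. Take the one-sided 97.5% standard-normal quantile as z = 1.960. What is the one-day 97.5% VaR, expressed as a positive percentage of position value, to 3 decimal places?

7.438%

VaR = −μ + z·σ = −(0.098%) + 1.960 × 3.845% = 7.438%.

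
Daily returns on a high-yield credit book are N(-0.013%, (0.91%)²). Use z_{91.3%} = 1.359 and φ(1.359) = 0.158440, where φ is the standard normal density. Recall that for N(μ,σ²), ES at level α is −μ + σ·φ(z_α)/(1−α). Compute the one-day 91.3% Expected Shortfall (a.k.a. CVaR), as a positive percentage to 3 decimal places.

Tail multiplier: φ(z)/(1−α) = 0.158440 / 0.087 = 1.821.
ES = −(-0.013%) + 0.91% × 1.821 = 1.670%.

1.670%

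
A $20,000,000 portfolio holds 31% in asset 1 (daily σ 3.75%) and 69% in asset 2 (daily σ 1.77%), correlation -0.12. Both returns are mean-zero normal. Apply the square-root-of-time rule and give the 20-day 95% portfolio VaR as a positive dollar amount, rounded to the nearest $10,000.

σ_p = √(0.31²·3.75² + 0.69²·1.77² + 2·-0.12·0.31·0.69·3.75·1.77) = 1.582%.
σ_{20d} = 1.582% × √20 = 7.075%.
z(95%) = 1.645.
VaR = 1.645 × 7.075% = 11.638%; on $20,000,000 that is $2,327,600.

$2,330,000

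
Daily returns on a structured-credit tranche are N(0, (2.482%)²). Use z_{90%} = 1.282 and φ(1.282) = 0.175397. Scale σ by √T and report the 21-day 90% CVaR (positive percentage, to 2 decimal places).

σ_{21d} = 2.482% × √21 = 11.374%.
ES multiplier = φ(z)/(1−α) = 0.175397/0.1 = 1.754.
ES = 11.374% × 1.754 = 19.950%.

19.95%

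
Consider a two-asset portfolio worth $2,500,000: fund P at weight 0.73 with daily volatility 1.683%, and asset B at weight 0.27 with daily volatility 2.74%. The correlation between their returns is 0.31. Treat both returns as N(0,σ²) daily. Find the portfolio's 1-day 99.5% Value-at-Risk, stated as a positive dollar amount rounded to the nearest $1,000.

$104,000

σ_p² = 0.73²·1.683² + 0.27²·2.74² + 2·0.31·0.73·0.27·1.683·2.74 = 2.6203 (%²).
σ_p = √2.6203 = 1.619%.
At 99.5%, z = 2.576.
VaR = 2.576 × 1.619% = 4.171%; on $2,500,000 that is $104,275.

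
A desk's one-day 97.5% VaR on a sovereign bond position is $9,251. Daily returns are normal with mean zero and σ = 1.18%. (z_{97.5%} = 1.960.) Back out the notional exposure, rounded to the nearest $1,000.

VaR as a fraction of value: z·σ = 1.960 × 1.18% = 2.3128%.
Position = $9,251 / 0.023128 = $399,991.

$400,000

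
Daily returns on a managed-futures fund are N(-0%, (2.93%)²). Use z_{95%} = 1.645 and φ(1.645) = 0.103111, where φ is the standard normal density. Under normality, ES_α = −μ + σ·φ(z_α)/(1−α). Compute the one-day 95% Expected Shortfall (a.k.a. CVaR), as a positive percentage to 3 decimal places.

Tail multiplier: φ(z)/(1−α) = 0.103111 / 0.05 = 2.062.
ES = 2.93% × 2.062 = 6.042%.

6.042%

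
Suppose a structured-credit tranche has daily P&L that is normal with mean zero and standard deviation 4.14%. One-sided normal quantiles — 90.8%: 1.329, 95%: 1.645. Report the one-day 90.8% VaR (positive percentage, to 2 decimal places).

VaR = z·σ = 1.329 × 4.14% = 5.502%.

5.50%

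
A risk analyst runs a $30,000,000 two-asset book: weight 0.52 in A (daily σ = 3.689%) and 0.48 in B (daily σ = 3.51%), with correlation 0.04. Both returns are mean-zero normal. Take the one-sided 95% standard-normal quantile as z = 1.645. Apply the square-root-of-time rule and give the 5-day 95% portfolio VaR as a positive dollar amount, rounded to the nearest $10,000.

$2,870,000

σ_p = √(0.52²·3.689² + 0.48²·3.51² + 2·0.04·0.52·0.48·3.689·3.51) = 2.603%.
σ_{5d} = 2.603% × √5 = 5.820%.
VaR = 1.645 × 5.820% = 9.574%; on $30,000,000 that is $2,872,200.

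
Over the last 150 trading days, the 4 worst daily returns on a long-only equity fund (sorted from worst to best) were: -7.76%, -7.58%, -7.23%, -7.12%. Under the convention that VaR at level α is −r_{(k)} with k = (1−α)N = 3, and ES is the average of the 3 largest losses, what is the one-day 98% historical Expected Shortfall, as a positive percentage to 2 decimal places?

7.52%

The 3 worst returns sum to -22.57%.
ES = −(-22.57%) / 3 = 7.5233…% ≈ 7.52%.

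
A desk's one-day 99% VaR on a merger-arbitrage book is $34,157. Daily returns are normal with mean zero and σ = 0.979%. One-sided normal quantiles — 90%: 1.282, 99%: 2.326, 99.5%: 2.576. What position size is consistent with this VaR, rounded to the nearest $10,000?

$1,500,000

VaR as a fraction of value: z·σ = 2.326 × 0.979% = 2.27715%.
Position = $34,157 / 0.0227715 = $1,499,986.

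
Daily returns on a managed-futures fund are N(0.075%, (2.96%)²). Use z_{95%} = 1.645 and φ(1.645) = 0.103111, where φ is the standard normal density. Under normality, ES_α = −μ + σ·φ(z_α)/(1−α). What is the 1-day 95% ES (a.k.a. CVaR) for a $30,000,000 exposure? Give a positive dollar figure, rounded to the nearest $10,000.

Tail multiplier: φ(z)/(1−α) = 0.103111 / 0.05 = 2.062.
ES = −(0.075%) + 2.96% × 2.062 = 6.029%.
On $30,000,000: 0.06029 × $30,000,000 = $1,808,700.

$1,810,000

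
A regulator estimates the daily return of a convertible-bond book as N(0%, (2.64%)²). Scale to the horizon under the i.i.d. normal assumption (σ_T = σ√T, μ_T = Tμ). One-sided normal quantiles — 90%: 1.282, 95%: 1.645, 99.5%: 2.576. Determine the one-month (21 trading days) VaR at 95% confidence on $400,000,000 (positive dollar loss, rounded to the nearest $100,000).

$79,600,000

σ_{21d} = 2.64% × √21 = 12.098%.
VaR = 1.645 × 12.098% = 19.901%.
On $400,000,000: 0.19901 × $400,000,000 = $79,604,000.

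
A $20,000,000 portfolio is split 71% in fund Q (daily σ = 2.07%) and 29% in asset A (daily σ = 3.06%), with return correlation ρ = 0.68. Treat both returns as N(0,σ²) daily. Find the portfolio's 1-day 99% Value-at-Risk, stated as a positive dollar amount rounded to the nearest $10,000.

$1,010,000

σ_p² = 0.71²·2.07² + 0.29²·3.06² + 2·0.68·0.71·0.29·2.07·3.06 = 4.7212 (%²).
σ_p = √4.7212 = 2.173%.
At 99%, z = 2.326.
VaR = 2.326 × 2.173% = 5.054%; on $20,000,000 that is $1,010,800.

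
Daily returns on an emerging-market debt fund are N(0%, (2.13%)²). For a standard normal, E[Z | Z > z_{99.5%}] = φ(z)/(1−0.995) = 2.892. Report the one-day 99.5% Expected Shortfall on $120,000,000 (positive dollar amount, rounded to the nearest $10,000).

ES = 2.13% × 2.892 = 6.160%.
On $120,000,000: 0.06160 × $120,000,000 = $7,392,000.

$7,390,000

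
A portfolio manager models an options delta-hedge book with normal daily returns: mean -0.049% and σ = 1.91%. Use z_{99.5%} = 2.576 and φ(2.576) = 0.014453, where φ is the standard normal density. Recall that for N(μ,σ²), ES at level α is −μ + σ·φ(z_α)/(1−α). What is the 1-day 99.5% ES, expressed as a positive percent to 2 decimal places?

5.57%

Tail multiplier: φ(z)/(1−α) = 0.014453 / 0.005 = 2.891.
ES = −(-0.049%) + 1.91% × 2.891 = 5.571%.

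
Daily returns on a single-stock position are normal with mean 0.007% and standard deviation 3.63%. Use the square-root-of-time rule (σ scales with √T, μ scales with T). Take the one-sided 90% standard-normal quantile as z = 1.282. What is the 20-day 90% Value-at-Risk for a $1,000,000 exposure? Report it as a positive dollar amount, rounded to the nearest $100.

σ_{20d} = 3.63% × √20 = 16.234%; μ_{20d} = 20 × 0.007% = 0.140%.
VaR = −(0.140%) + 1.282 × 16.234% = 20.672%.
On $1,000,000: 0.20672 × $1,000,000 = $206,720.

$206,700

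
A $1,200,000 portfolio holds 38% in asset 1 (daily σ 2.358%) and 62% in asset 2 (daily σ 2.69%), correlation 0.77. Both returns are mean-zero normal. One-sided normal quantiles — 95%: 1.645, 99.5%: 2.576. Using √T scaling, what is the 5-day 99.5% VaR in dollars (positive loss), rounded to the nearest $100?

$167,700

σ_p = √(0.38²·2.358² + 0.62²·2.69² + 2·0.77·0.38·0.62·2.358·2.69) = 2.426%.
σ_{5d} = 2.426% × √5 = 5.425%.
VaR = 2.576 × 5.425% = 13.975%; on $1,200,000 that is $167,700.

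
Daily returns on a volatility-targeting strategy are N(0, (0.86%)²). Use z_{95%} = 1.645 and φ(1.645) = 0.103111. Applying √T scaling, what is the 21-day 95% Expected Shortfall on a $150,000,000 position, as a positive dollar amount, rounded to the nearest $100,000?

σ_{21d} = 0.86% × √21 = 3.941%.
ES multiplier = φ(z)/(1−α) = 0.103111/0.05 = 2.062.
ES = 3.941% × 2.062 = 8.126%; on $150,000,000: $12,189,000.

$12,200,000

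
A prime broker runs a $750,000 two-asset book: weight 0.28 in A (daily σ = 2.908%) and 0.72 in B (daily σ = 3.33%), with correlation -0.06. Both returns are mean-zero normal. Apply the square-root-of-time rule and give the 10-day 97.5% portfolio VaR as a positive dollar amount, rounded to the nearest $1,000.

$116,000

σ_p = √(0.28²·2.908² + 0.72²·3.33² + 2·-0.06·0.28·0.72·2.908·3.33) = 2.485%.
σ_{10d} = 2.485% × √10 = 7.858%.
z(97.5%) = 1.960.
VaR = 1.960 × 7.858% = 15.402%; on $750,000 that is $115,515.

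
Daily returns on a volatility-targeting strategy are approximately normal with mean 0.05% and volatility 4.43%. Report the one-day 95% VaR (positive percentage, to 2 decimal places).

At 95% one-sided, z = 1.645.
VaR = −μ + z·σ = −(0.05%) + 1.645 × 4.43% = 7.237%.

7.24%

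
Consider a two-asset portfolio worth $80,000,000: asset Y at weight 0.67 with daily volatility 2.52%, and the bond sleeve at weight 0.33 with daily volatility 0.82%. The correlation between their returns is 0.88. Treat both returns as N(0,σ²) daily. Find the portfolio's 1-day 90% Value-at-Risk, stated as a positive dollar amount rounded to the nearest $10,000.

σ_p² = 0.67²·2.52² + 0.33²·0.82² + 2·0.88·0.67·0.33·2.52·0.82 = 3.7280 (%²).
σ_p = √3.7280 = 1.931%.
At 90%, z = 1.282.
VaR = 1.282 × 1.931% = 2.476%; on $80,000,000 that is $1,980,800.

$1,980,000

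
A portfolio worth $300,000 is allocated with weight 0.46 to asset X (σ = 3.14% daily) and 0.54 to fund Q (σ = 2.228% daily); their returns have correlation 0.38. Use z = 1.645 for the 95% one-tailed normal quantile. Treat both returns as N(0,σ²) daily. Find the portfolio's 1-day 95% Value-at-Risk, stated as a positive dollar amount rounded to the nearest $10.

$10,870

σ_p² = 0.46²·3.14² + 0.54²·2.228² + 2·0.38·0.46·0.54·3.14·2.228 = 4.8545 (%²).
σ_p = √4.8545 = 2.203%.
VaR = 1.645 × 2.203% = 3.624%; on $300,000 that is $10,872.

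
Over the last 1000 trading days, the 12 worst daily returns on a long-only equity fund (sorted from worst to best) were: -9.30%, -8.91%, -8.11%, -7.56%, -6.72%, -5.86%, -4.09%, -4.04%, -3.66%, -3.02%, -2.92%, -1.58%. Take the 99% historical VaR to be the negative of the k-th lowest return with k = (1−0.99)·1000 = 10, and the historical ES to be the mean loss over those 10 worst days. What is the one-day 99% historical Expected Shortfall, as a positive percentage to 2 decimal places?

6.13%

The 10 worst returns sum to -61.27%.
ES = −(-61.27%) / 10 = 6.127% ≈ 6.13%.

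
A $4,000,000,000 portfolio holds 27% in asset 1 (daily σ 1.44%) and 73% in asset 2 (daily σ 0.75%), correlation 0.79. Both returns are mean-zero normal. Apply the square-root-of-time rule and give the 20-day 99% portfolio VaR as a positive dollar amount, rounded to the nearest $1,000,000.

σ_p = √(0.27²·1.44² + 0.73²·0.75² + 2·0.79·0.27·0.73·1.44·0.75) = 0.887%.
σ_{20d} = 0.887% × √20 = 3.967%.
z(99%) = 2.326.
VaR = 2.326 × 3.967% = 9.227%; on $4,000,000,000 that is $369,080,000.

$369,000,000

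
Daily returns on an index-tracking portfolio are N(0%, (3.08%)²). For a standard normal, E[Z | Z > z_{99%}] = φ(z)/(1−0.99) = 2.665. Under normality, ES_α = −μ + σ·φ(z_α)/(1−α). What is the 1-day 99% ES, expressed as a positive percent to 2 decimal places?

8.21%

ES = 3.08% × 2.665 = 8.208%.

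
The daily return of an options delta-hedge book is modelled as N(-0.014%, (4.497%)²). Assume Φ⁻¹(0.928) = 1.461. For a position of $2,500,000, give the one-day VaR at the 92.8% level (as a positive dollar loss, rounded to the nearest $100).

$164,600

VaR = −μ + z·σ = −(-0.014%) + 1.461 × 4.497% = 6.584%.
On $2,500,000: 0.06584 × $2,500,000 = $164,600.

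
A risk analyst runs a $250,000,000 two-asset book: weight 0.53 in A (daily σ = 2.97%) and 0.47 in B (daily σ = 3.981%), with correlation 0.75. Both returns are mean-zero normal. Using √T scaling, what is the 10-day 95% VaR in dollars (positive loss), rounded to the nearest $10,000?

σ_p = √(0.53²·2.97² + 0.47²·3.981² + 2·0.75·0.53·0.47·2.97·3.981) = 3.224%.
σ_{10d} = 3.224% × √10 = 10.195%.
z(95%) = 1.645.
VaR = 1.645 × 10.195% = 16.771%; on $250,000,000 that is $41,927,500.

$41,930,000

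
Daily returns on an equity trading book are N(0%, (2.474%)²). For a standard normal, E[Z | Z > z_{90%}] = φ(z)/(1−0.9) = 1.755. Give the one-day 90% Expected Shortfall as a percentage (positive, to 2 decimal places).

ES = 2.474% × 1.755 = 4.342%.

4.34%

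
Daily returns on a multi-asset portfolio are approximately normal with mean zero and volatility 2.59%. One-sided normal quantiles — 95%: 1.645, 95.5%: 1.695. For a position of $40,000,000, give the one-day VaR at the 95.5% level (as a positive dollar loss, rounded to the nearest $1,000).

$1,756,000

VaR = z·σ = 1.695 × 2.59% = 4.390%.
On $40,000,000: 0.04390 × $40,000,000 = $1,756,000.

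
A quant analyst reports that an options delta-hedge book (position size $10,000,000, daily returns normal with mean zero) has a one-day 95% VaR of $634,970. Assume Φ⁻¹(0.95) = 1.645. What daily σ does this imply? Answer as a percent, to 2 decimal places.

VaR as a fraction: $634,970 / $10,000,000 = 6.350%.
σ = VaR / z = 6.350% / 1.645 = 3.860%.

3.86%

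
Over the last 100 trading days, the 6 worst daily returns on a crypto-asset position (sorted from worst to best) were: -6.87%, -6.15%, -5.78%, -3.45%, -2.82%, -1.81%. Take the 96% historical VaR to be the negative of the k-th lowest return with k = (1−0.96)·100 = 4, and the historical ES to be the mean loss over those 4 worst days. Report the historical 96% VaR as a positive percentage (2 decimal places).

k = 4; the 4th lowest return is -3.45%, so VaR = 3.45%.

3.45%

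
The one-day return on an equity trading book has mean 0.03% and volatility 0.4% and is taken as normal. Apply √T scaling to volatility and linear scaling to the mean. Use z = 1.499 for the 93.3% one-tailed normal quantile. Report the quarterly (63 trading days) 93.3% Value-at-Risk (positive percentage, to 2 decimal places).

σ_{63d} = 0.4% × √63 = 3.175%; μ_{63d} = 63 × 0.03% = 1.890%.
VaR = −(1.890%) + 1.499 × 3.175% = 2.869%.

2.87%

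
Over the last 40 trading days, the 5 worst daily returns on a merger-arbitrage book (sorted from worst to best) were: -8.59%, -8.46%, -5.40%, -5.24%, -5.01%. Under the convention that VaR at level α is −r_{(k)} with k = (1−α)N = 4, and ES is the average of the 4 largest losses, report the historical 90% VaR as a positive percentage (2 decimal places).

5.24%

k = 4; the 4th lowest return is -5.24%, so VaR = 5.24%.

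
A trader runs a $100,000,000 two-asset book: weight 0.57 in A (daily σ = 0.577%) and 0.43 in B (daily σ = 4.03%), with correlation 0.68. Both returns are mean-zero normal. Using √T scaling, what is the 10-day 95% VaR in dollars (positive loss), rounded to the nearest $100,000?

$10,300,000

σ_p = √(0.57²·0.577² + 0.43²·4.03² + 2·0.68·0.57·0.43·0.577·4.03) = 1.971%.
σ_{10d} = 1.971% × √10 = 6.233%.
z(95%) = 1.645.
VaR = 1.645 × 6.233% = 10.253%; on $100,000,000 that is $10,253,000.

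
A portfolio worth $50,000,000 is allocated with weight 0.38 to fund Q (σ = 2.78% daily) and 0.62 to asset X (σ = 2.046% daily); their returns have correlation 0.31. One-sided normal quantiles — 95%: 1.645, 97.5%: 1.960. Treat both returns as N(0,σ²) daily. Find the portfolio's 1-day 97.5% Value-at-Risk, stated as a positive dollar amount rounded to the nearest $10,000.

σ_p² = 0.38²·2.78² + 0.62²·2.046² + 2·0.31·0.38·0.62·2.78·2.046 = 3.5560 (%²).
σ_p = √3.5560 = 1.886%.
VaR = 1.960 × 1.886% = 3.697%; on $50,000,000 that is $1,848,500.

$1,850,000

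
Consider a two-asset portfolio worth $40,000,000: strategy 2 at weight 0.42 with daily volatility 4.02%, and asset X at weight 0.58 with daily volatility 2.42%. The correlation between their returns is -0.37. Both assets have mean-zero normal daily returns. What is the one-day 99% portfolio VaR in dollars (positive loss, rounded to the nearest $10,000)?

$1,630,000

σ_p² = 0.42²·4.02² + 0.58²·2.42² + 2·-0.37·0.42·0.58·4.02·2.42 = 3.0671 (%²).
σ_p = √3.0671 = 1.751%.
At 99%, z = 2.326.
VaR = 2.326 × 1.751% = 4.073%; on $40,000,000 that is $1,629,200.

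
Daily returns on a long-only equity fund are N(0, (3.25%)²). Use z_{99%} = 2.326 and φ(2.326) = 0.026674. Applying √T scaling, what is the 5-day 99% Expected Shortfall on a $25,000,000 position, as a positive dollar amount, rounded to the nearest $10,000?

$4,850,000

σ_{5d} = 3.25% × √5 = 7.267%.
ES multiplier = φ(z)/(1−α) = 0.026674/0.01 = 2.667.
ES = 7.267% × 2.667 = 19.381%; on $25,000,000: $4,845,250.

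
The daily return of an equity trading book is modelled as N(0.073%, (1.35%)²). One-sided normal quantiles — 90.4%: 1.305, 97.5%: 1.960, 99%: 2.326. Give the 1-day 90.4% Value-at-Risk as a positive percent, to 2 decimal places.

VaR = −μ + z·σ = −(0.073%) + 1.305 × 1.35% = 1.689%.

1.69%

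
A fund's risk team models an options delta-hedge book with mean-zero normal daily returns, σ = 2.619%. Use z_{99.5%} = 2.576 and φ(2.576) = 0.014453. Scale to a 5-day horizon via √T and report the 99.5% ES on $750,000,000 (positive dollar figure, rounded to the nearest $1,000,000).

$127,000,000

σ_{5d} = 2.619% × √5 = 5.856%.
ES multiplier = φ(z)/(1−α) = 0.014453/0.005 = 2.891.
ES = 5.856% × 2.891 = 16.930%; on $750,000,000: $126,975,000.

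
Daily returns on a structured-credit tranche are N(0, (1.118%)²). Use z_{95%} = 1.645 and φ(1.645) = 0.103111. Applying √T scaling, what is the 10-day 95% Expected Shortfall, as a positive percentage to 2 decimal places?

σ_{10d} = 1.118% × √10 = 3.535%.
ES multiplier = φ(z)/(1−α) = 0.103111/0.05 = 2.062.
ES = 3.535% × 2.062 = 7.289%.

7.29%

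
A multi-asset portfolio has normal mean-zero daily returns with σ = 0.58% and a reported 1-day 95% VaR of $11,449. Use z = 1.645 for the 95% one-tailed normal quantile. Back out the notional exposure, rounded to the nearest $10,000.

VaR as a fraction of value: z·σ = 1.645 × 0.58% = 0.9541%.
Position = $11,449 / 0.009541 = $1,199,979.

$1,200,000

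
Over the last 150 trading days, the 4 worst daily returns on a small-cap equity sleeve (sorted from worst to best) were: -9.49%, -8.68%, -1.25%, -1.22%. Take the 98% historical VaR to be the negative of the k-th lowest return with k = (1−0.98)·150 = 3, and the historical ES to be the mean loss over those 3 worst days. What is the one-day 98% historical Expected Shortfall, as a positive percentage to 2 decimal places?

6.47%

The 3 worst returns sum to -19.42%.
ES = −(-19.42%) / 3 = 6.4733…% ≈ 6.47%.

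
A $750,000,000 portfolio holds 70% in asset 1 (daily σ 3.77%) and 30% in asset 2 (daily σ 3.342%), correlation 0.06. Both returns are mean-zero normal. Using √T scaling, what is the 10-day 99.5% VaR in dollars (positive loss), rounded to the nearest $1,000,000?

σ_p = √(0.7²·3.77² + 0.3²·3.342² + 2·0.06·0.7·0.3·3.77·3.342) = 2.879%.
σ_{10d} = 2.879% × √10 = 9.104%.
z(99.5%) = 2.576.
VaR = 2.576 × 9.104% = 23.452%; on $750,000,000 that is $175,890,000.

$176,000,000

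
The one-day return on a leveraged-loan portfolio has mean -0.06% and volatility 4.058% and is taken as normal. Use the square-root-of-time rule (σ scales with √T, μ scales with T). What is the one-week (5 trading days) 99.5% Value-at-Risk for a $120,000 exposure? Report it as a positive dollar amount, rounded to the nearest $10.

At 99.5%, z = 2.576.
σ_{5d} = 4.058% × √5 = 9.074%; μ_{5d} = 5 × -0.06% = -0.300%.
VaR = −(-0.300%) + 2.576 × 9.074% = 23.675%.
On $120,000: 0.23675 × $120,000 = $28,410.

$28,410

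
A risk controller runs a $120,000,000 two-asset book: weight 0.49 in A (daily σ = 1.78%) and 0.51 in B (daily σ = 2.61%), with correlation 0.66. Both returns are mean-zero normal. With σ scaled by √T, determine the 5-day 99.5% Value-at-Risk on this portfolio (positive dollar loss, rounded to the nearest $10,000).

σ_p = √(0.49²·1.78² + 0.51²·2.61² + 2·0.66·0.49·0.51·1.78·2.61) = 2.016%.
σ_{5d} = 2.016% × √5 = 4.508%.
z(99.5%) = 2.576.
VaR = 2.576 × 4.508% = 11.613%; on $120,000,000 that is $13,935,600.

$13,940,000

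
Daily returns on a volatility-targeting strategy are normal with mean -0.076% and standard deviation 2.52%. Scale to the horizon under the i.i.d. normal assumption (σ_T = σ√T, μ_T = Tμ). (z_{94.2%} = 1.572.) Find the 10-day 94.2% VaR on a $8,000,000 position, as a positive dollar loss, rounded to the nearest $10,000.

$1,060,000

σ_{10d} = 2.52% × √10 = 7.969%; μ_{10d} = 10 × -0.076% = -0.760%.
VaR = −(-0.760%) + 1.572 × 7.969% = 13.287%.
On $8,000,000: 0.13287 × $8,000,000 = $1,062,960.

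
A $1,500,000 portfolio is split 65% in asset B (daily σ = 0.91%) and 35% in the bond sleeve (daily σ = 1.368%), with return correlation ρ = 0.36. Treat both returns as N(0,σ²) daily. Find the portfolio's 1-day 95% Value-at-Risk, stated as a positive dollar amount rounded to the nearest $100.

$21,800

σ_p² = 0.65²·0.91² + 0.35²·1.368² + 2·0.36·0.65·0.35·0.91·1.368 = 0.7830 (%²).
σ_p = √0.7830 = 0.885%.
At 95%, z = 1.645.
VaR = 1.645 × 0.885% = 1.456%; on $1,500,000 that is $21,840.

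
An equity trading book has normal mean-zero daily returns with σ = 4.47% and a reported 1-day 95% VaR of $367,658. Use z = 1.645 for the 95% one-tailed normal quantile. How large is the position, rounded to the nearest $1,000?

VaR as a fraction of value: z·σ = 1.645 × 4.47% = 7.35315%.
Position = $367,658 / 0.0735315 = $5,000,007.

$5,000,000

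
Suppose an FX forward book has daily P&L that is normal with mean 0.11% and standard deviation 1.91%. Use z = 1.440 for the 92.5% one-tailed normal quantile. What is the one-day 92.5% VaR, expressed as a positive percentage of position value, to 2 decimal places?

2.64%

VaR = −μ + z·σ = −(0.11%) + 1.440 × 1.91% = 2.640%.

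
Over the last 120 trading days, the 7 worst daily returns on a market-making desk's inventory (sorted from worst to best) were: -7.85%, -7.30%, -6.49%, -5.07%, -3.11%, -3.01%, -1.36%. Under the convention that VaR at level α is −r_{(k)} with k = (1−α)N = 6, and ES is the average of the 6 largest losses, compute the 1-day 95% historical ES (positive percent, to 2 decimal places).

5.47%

The 6 worst returns sum to -32.83%.
ES = −(-32.83%) / 6 = 5.4716…% ≈ 5.47%.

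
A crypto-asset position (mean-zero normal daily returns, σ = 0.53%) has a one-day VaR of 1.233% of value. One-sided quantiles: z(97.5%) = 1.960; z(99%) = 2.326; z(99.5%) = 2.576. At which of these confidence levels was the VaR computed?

Implied z = VaR/σ = 1.233 / 0.53 = 2.326.
This matches z(99%) = 2.326.

99%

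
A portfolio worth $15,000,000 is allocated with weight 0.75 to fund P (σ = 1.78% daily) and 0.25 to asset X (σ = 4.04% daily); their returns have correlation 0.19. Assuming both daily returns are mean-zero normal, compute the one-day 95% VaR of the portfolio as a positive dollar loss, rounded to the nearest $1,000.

σ_p² = 0.75²·1.78² + 0.25²·4.04² + 2·0.19·0.75·0.25·1.78·4.04 = 3.3147 (%²).
σ_p = √3.3147 = 1.821%.
At 95%, z = 1.645.
VaR = 1.645 × 1.821% = 2.996%; on $15,000,000 that is $449,400.

$449,000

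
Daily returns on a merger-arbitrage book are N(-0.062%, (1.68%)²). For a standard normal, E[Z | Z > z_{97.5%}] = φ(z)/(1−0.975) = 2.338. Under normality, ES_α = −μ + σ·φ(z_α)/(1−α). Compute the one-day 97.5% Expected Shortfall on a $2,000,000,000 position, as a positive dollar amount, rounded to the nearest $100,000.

$79,800,000

ES = −(-0.062%) + 1.68% × 2.338 = 3.990%.
On $2,000,000,000: 0.03990 × $2,000,000,000 = $79,800,000.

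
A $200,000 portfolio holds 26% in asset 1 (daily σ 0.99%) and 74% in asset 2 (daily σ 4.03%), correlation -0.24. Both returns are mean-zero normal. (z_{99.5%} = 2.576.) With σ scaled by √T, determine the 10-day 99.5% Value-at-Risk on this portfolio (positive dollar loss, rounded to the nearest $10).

$47,750

σ_p = √(0.26²·0.99² + 0.74²·4.03² + 2·-0.24·0.26·0.74·0.99·4.03) = 2.931%.
σ_{10d} = 2.931% × √10 = 9.269%.
VaR = 2.576 × 9.269% = 23.877%; on $200,000 that is $47,754.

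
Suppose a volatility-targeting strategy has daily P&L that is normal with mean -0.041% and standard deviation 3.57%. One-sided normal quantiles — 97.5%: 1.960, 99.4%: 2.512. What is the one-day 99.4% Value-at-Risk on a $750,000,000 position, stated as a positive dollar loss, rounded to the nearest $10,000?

VaR = −μ + z·σ = −(-0.041%) + 2.512 × 3.57% = 9.009%.
On $750,000,000: 0.09009 × $750,000,000 = $67,567,500.

$67,570,000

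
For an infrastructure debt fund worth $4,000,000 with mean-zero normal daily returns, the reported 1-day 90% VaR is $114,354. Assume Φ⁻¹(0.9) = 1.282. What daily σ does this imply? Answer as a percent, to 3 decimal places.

VaR as a fraction: $114,354 / $4,000,000 = 2.859%.
σ = VaR / z = 2.859% / 1.282 = 2.230%.

2.230%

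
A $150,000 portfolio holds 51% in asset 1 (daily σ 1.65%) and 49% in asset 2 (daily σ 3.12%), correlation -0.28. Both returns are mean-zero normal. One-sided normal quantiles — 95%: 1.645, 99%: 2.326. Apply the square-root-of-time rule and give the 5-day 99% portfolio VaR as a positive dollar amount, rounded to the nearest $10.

σ_p = √(0.51²·1.65² + 0.49²·3.12² + 2·-0.28·0.51·0.49·1.65·3.12) = 1.525%.
σ_{5d} = 1.525% × √5 = 3.410%.
VaR = 2.326 × 3.410% = 7.932%; on $150,000 that is $11,898.

$11,900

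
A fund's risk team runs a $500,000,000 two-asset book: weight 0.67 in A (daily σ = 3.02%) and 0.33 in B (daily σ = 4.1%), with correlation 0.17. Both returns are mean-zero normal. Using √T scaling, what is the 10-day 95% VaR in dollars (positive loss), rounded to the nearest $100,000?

σ_p = √(0.67²·3.02² + 0.33²·4.1² + 2·0.17·0.67·0.33·3.02·4.1) = 2.618%.
σ_{10d} = 2.618% × √10 = 8.279%.
z(95%) = 1.645.
VaR = 1.645 × 8.279% = 13.619%; on $500,000,000 that is $68,095,000.

$68,100,000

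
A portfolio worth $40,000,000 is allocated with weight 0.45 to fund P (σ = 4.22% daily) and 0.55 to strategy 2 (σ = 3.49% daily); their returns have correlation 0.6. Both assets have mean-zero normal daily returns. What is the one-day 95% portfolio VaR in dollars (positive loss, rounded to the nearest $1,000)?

$2,247,000

σ_p² = 0.45²·4.22² + 0.55²·3.49² + 2·0.6·0.45·0.55·4.22·3.49 = 11.6648 (%²).
σ_p = √11.6648 = 3.415%.
At 95%, z = 1.645.
VaR = 1.645 × 3.415% = 5.618%; on $40,000,000 that is $2,247,200.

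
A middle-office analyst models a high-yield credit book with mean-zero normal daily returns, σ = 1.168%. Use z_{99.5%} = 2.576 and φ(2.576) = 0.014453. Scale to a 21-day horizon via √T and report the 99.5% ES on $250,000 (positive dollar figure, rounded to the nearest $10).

$38,680

σ_{21d} = 1.168% × √21 = 5.352%.
ES multiplier = φ(z)/(1−α) = 0.014453/0.005 = 2.891.
ES = 5.352% × 2.891 = 15.473%; on $250,000: $38,682.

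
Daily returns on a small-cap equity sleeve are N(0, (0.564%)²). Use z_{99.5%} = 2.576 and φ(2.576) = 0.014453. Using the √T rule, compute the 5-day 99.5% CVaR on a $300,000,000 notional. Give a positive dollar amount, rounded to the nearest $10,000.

σ_{5d} = 0.564% × √5 = 1.261%.
ES multiplier = φ(z)/(1−α) = 0.014453/0.005 = 2.891.
ES = 1.261% × 2.891 = 3.646%; on $300,000,000: $10,938,000.

$10,940,000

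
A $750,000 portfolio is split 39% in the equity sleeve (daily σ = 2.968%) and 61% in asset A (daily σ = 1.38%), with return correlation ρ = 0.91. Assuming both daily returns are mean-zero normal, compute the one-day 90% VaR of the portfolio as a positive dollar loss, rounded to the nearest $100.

$18,800

σ_p² = 0.39²·2.968² + 0.61²·1.38² + 2·0.91·0.39·0.61·2.968·1.38 = 3.8219 (%²).
σ_p = √3.8219 = 1.955%.
At 90%, z = 1.282.
VaR = 1.282 × 1.955% = 2.506%; on $750,000 that is $18,795.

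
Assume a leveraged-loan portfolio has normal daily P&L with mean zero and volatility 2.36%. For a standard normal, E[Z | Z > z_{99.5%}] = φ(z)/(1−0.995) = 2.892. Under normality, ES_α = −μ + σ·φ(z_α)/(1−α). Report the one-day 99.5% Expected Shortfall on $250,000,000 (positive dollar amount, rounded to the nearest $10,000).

ES = 2.36% × 2.892 = 6.825%.
On $250,000,000: 0.06825 × $250,000,000 = $17,062,500.

$17,060,000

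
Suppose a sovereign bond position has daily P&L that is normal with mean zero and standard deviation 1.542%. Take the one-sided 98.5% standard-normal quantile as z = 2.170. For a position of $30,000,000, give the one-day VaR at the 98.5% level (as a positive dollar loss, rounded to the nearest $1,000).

$1,004,000

VaR = z·σ = 2.170 × 1.542% = 3.346%.
On $30,000,000: 0.03346 × $30,000,000 = $1,003,800.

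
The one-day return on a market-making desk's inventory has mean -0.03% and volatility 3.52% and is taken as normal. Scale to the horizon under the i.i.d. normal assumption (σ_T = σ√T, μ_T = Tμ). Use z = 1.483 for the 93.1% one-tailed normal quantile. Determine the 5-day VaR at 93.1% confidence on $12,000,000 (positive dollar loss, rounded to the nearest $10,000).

$1,420,000

σ_{5d} = 3.52% × √5 = 7.871%; μ_{5d} = 5 × -0.03% = -0.150%.
VaR = −(-0.150%) + 1.483 × 7.871% = 11.823%.
On $12,000,000: 0.11823 × $12,000,000 = $1,418,760.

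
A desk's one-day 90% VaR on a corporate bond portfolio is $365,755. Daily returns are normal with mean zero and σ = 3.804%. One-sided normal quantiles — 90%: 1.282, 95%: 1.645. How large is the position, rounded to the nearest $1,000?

VaR as a fraction of value: z·σ = 1.282 × 3.804% = 4.87673%.
Position = $365,755 / 0.0487673 = $7,500,008.

$7,500,000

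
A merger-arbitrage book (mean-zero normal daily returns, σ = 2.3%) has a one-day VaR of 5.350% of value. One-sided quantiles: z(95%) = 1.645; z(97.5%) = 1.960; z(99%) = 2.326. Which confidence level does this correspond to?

Implied z = VaR/σ = 5.350 / 2.3 = 2.326.
This matches z(99%) = 2.326.

99%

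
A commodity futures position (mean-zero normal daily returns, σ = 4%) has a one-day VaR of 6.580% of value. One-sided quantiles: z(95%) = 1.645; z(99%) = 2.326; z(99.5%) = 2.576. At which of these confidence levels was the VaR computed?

95%

Implied z = VaR/σ = 6.580 / 4 = 1.645.
This matches z(95%) = 1.645.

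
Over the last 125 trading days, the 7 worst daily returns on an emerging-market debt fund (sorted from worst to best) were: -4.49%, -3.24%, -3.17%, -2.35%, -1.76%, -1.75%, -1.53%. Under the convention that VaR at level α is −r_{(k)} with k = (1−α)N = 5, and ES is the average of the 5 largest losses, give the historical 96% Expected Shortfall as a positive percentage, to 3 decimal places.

3.002%

The 5 worst returns sum to -15.01%.
ES = −(-15.01%) / 5 = 3.002%.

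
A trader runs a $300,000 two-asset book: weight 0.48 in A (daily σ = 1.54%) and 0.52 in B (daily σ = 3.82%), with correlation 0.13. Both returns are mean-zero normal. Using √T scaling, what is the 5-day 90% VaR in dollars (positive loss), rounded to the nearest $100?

σ_p = √(0.48²·1.54² + 0.52²·3.82² + 2·0.13·0.48·0.52·1.54·3.82) = 2.208%.
σ_{5d} = 2.208% × √5 = 4.937%.
z(90%) = 1.282.
VaR = 1.282 × 4.937% = 6.329%; on $300,000 that is $18,987.

$19,000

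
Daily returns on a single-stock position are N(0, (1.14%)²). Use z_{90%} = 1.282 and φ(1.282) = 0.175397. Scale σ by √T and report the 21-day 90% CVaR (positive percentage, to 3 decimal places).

σ_{21d} = 1.14% × √21 = 5.224%.
ES multiplier = φ(z)/(1−α) = 0.175397/0.1 = 1.754.
ES = 5.224% × 1.754 = 9.163%.

9.163%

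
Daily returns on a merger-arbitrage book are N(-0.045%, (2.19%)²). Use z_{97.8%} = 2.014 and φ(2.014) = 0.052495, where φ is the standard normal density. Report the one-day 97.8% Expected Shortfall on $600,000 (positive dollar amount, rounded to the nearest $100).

Tail multiplier: φ(z)/(1−α) = 0.052495 / 0.022 = 2.386.
ES = −(-0.045%) + 2.19% × 2.386 = 5.270%.
On $600,000: 0.05270 × $600,000 = $31,620.

$31,600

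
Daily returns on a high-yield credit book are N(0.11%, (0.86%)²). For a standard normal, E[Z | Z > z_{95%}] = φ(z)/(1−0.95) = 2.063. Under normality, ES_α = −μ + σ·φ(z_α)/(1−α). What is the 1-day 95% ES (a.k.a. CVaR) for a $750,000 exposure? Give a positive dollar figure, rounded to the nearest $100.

$12,500

ES = −(0.11%) + 0.86% × 2.063 = 1.664%.
On $750,000: 0.01664 × $750,000 = $12,480.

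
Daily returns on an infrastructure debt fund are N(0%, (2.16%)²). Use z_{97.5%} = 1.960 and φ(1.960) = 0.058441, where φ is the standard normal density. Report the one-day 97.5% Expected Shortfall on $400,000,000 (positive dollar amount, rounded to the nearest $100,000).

Tail multiplier: φ(z)/(1−α) = 0.058441 / 0.025 = 2.338.
ES = 2.16% × 2.338 = 5.050%.
On $400,000,000: 0.05050 × $400,000,000 = $20,200,000.

$20,200,000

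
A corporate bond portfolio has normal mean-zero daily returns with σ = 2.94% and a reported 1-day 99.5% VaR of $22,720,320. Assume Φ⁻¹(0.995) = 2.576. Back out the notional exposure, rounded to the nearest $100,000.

$300,000,000

VaR as a fraction of value: z·σ = 2.576 × 2.94% = 7.57344%.
Position = $22,720,320 / 0.0757344 = $300,000,000.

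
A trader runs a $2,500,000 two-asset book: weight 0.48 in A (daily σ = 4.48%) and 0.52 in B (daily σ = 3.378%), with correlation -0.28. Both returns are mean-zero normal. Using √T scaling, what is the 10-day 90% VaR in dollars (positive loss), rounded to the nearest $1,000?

σ_p = √(0.48²·4.48² + 0.52²·3.378² + 2·-0.28·0.48·0.52·4.48·3.378) = 2.365%.
σ_{10d} = 2.365% × √10 = 7.479%.
z(90%) = 1.282.
VaR = 1.282 × 7.479% = 9.588%; on $2,500,000 that is $239,700.

$240,000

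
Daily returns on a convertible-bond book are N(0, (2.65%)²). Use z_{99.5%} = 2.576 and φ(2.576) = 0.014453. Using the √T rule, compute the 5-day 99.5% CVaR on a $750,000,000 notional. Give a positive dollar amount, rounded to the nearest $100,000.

$128,500,000

σ_{5d} = 2.65% × √5 = 5.926%.
ES multiplier = φ(z)/(1−α) = 0.014453/0.005 = 2.891.
ES = 5.926% × 2.891 = 17.132%; on $750,000,000: $128,490,000.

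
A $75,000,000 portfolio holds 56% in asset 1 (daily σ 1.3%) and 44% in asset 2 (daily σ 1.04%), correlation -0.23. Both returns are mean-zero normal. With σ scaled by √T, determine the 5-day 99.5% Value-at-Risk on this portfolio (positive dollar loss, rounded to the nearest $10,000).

$3,310,000

σ_p = √(0.56²·1.3² + 0.44²·1.04² + 2·-0.23·0.56·0.44·1.3·1.04) = 0.766%.
σ_{5d} = 0.766% × √5 = 1.713%.
z(99.5%) = 2.576.
VaR = 2.576 × 1.713% = 4.413%; on $75,000,000 that is $3,309,750.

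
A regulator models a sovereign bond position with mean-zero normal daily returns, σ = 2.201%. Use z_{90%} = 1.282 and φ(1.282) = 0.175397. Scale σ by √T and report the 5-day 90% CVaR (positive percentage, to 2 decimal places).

σ_{5d} = 2.201% × √5 = 4.922%.
ES multiplier = φ(z)/(1−α) = 0.175397/0.1 = 1.754.
ES = 4.922% × 1.754 = 8.633%.

8.63%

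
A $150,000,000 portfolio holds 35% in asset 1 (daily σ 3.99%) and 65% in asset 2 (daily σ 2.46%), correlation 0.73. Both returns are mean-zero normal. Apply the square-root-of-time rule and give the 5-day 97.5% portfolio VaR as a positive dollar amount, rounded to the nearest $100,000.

$18,300,000

σ_p = √(0.35²·3.99² + 0.65²·2.46² + 2·0.73·0.35·0.65·3.99·2.46) = 2.787%.
σ_{5d} = 2.787% × √5 = 6.232%.
z(97.5%) = 1.960.
VaR = 1.960 × 6.232% = 12.215%; on $150,000,000 that is $18,322,500.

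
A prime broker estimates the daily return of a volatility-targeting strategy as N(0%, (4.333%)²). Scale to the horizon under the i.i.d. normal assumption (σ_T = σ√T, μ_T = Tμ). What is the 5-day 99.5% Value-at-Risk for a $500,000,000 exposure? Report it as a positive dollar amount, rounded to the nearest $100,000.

At 99.5%, z = 2.576.
σ_{5d} = 4.333% × √5 = 9.689%.
VaR = 2.576 × 9.689% = 24.959%.
On $500,000,000: 0.24959 × $500,000,000 = $124,795,000.

$124,800,000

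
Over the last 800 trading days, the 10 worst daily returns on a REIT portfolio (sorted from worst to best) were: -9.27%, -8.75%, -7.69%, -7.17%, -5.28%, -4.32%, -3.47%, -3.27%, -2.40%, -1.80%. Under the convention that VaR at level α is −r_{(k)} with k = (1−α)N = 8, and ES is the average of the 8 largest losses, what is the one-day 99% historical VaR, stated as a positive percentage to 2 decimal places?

3.27%

k = 8; the 8th lowest return is -3.27%, so VaR = 3.27%.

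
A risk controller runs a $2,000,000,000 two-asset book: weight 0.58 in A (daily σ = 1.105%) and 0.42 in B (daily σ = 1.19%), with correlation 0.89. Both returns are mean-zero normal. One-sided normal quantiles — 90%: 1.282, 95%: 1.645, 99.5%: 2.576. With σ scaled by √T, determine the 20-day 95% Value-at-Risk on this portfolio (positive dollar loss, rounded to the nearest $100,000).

$163,200,000

σ_p = √(0.58²·1.105² + 0.42²·1.19² + 2·0.89·0.58·0.42·1.105·1.19) = 1.109%.
σ_{20d} = 1.109% × √20 = 4.960%.
VaR = 1.645 × 4.960% = 8.159%; on $2,000,000,000 that is $163,180,000.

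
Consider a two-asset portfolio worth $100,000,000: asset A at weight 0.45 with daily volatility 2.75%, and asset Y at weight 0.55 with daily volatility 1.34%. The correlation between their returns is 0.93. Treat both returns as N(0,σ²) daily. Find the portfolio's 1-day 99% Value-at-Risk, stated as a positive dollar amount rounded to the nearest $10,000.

σ_p² = 0.45²·2.75² + 0.55²·1.34² + 2·0.93·0.45·0.55·2.75·1.34 = 3.7710 (%²).
σ_p = √3.7710 = 1.942%.
At 99%, z = 2.326.
VaR = 2.326 × 1.942% = 4.517%; on $100,000,000 that is $4,517,000.

$4,520,000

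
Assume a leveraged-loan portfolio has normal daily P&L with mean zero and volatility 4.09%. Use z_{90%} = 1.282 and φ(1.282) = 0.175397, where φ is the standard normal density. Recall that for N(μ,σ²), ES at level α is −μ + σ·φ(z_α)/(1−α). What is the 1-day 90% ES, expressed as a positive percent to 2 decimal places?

7.17%

Tail multiplier: φ(z)/(1−α) = 0.175397 / 0.1 = 1.754.
ES = 4.09% × 1.754 = 7.174%.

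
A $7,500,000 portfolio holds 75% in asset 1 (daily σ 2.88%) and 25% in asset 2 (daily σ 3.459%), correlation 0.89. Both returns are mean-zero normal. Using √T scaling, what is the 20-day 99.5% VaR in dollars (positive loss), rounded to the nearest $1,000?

σ_p = √(0.75²·2.88² + 0.25²·3.459² + 2·0.89·0.75·0.25·2.88·3.459) = 2.956%.
σ_{20d} = 2.956% × √20 = 13.220%.
z(99.5%) = 2.576.
VaR = 2.576 × 13.220% = 34.055%; on $7,500,000 that is $2,554,125.

$2,554,000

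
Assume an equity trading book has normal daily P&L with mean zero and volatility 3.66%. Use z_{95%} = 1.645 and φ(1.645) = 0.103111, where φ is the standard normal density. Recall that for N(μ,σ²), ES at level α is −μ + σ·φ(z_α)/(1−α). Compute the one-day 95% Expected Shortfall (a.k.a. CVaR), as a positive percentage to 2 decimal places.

Tail multiplier: φ(z)/(1−α) = 0.103111 / 0.05 = 2.062.
ES = 3.66% × 2.062 = 7.547%.

7.55%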